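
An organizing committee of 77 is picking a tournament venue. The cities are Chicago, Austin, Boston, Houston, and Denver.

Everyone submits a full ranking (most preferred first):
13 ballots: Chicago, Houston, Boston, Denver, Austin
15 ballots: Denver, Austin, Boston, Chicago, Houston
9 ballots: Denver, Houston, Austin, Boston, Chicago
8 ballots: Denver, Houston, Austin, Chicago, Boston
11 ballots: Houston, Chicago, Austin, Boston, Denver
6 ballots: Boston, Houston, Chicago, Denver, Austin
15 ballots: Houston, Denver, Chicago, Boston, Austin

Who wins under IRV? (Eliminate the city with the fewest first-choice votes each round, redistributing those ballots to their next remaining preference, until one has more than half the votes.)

Houston

Round 1: Chicago 13, Austin 0, Boston 6, Houston 26, Denver 32. Austin eliminated.
Round 2: Chicago 13, Boston 6, Houston 26, Denver 32. Boston eliminated.
Round 3: Chicago 13, Houston 32, Denver 32. Chicago eliminated.
Round 4: Houston 45, Denver 32. Houston has a majority (≥39).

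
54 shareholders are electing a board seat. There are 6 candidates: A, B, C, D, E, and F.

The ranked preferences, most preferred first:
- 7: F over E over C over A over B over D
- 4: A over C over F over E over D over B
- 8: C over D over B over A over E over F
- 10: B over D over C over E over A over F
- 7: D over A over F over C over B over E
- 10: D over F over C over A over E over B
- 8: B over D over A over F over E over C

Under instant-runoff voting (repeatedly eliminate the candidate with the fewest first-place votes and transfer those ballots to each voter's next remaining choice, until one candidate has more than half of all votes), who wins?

C

Round 1: A 4, B 18, C 8, D 17, E 0, F 7. E eliminated.
Round 2: A 4, B 18, C 8, D 17, F 7. A eliminated.
Round 3: B 18, C 12, D 17, F 7. F eliminated.
Round 4: B 18, C 19, D 17. D eliminated.
Round 5: B 18, C 36. C has a majority (≥28).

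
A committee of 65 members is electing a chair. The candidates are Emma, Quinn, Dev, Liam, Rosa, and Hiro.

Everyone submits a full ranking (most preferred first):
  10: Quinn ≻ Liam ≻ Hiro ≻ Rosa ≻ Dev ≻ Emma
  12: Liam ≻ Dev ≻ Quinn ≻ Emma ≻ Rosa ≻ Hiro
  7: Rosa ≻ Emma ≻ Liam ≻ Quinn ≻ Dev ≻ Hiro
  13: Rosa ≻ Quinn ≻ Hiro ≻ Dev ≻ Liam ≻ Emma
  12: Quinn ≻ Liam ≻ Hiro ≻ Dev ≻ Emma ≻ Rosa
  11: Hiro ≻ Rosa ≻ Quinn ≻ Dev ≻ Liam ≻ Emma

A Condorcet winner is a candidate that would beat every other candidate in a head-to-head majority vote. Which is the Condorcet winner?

Quinn

Quinn vs Emma: 58–7
Quinn vs Dev: 53–12
Quinn vs Liam: 46–19
Quinn vs Rosa: 34–31
Quinn vs Hiro: 54–11
Quinn beats every other candidate.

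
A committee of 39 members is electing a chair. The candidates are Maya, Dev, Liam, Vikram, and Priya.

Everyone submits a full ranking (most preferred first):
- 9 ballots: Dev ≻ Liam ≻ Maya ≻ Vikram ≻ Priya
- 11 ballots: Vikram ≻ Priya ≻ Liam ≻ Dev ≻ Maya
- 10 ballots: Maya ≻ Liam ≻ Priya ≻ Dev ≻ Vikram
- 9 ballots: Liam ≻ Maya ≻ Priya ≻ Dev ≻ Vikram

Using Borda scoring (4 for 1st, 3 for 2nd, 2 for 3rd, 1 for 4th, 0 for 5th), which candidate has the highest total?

Maya: 9×2 + 11×0 + 10×4 + 9×3 = 85
Dev: 9×4 + 11×1 + 10×1 + 9×1 = 66
Liam: 9×3 + 11×2 + 10×3 + 9×4 = 115
Vikram: 9×1 + 11×4 + 10×0 + 9×0 = 53
Priya: 9×0 + 11×3 + 10×2 + 9×2 = 71

Liam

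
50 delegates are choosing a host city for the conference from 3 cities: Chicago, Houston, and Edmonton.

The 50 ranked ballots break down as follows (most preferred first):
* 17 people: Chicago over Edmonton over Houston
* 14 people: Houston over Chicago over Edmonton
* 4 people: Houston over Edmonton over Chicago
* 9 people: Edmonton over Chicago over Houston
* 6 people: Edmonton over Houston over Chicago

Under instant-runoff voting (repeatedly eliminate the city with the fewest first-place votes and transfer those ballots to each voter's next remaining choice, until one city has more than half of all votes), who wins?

Round 1: Chicago 17, Houston 18, Edmonton 15. Edmonton eliminated.
Round 2: Chicago 26, Houston 24. Chicago has a majority (≥26).

Chicago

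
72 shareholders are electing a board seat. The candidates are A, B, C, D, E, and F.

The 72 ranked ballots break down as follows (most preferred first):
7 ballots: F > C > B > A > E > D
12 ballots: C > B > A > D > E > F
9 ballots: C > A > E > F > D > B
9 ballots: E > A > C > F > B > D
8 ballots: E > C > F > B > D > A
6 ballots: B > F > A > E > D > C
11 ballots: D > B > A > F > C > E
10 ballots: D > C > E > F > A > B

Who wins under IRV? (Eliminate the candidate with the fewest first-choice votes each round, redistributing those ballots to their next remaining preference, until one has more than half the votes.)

C

Round 1: A 0, B 6, C 21, D 21, E 17, F 7. A eliminated.
Round 2: B 6, C 21, D 21, E 17, F 7. B eliminated.
Round 3: C 21, D 21, E 17, F 13. F eliminated.
Round 4: C 28, D 21, E 23. D eliminated.
Round 5: C 49, E 23. C has a majority (≥37).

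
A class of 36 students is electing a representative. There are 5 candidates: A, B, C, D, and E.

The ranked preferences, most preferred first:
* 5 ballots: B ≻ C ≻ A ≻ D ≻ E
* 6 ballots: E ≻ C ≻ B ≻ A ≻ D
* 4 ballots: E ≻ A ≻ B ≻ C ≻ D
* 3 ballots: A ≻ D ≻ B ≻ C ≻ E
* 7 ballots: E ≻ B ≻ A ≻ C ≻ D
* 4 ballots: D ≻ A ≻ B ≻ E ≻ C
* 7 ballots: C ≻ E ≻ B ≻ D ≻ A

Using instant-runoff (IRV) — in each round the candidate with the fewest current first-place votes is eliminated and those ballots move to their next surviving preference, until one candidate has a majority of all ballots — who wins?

Round 1: A 3, B 5, C 7, D 4, E 17. A eliminated.
Round 2: B 5, C 7, D 7, E 17. B eliminated.
Round 3: C 12, D 7, E 17. D eliminated.
Round 4: C 15, E 21. E has a majority (≥19).

E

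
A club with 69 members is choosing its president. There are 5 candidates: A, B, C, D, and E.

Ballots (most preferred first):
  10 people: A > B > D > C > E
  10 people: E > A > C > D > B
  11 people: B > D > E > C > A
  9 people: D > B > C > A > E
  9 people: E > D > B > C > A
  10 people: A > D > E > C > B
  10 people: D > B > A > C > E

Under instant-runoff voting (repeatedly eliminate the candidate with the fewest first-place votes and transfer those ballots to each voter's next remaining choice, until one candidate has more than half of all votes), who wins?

Round 1: A 20, B 11, C 0, D 19, E 19. C eliminated.
Round 2: A 20, B 11, D 19, E 19. B eliminated.
Round 3: A 20, D 30, E 19. E eliminated.
Round 4: A 30, D 39. D has a majority (≥35).

D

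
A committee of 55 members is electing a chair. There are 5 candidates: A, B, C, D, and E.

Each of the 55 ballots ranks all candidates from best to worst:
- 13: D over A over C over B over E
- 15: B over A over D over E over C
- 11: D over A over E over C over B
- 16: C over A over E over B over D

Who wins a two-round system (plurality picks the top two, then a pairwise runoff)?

D

Round 1 first-place votes: A 0, B 15, C 16, D 24, E 0. D and C advance.
Runoff: D is ranked above C on 39 ballots, C above D on 16.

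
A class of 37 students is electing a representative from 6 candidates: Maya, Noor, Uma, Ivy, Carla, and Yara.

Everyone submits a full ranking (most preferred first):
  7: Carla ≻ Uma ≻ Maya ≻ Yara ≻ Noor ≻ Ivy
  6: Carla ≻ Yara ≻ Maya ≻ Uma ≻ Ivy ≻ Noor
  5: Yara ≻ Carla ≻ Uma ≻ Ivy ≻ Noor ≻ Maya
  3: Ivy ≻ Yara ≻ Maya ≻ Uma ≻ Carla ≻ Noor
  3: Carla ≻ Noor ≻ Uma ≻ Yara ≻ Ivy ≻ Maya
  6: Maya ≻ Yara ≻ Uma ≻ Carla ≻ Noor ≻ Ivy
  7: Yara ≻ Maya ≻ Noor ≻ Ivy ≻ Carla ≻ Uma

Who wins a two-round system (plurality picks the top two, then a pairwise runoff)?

Yara

Round 1 first-place votes: Maya 6, Noor 0, Uma 0, Ivy 3, Carla 16, Yara 12. Carla and Yara advance.
Runoff: Carla is ranked above Yara on 16 ballots, Yara above Carla on 21.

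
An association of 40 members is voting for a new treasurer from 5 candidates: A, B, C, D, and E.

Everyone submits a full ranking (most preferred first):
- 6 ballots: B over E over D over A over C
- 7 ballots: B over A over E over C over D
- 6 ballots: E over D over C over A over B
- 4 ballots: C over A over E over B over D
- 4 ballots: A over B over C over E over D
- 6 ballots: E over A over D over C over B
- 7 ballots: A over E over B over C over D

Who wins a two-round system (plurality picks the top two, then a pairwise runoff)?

E

Round 1 first-place votes: A 11, B 13, C 4, D 0, E 12. B and E advance.
Runoff: B is ranked above E on 17 ballots, E above B on 23.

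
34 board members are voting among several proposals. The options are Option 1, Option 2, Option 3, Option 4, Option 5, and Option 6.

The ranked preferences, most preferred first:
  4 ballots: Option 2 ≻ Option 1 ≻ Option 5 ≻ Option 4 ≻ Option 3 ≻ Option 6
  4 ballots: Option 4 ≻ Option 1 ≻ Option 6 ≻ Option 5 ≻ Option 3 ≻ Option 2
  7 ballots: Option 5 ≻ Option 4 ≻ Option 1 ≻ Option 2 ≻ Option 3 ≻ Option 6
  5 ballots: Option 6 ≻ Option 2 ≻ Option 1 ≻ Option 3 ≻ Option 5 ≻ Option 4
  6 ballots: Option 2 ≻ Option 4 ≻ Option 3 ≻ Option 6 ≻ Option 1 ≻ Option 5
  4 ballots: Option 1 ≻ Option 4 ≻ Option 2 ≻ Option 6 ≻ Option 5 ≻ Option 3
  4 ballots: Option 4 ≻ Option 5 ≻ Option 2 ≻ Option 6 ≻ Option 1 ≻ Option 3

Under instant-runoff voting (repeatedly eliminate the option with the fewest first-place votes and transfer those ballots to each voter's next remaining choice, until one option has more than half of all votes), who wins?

Round 1: Option 1 4, Option 2 10, Option 3 0, Option 4 8, Option 5 7, Option 6 5. Option 3 eliminated.
Round 2: Option 1 4, Option 2 10, Option 4 8, Option 5 7, Option 6 5. Option 1 eliminated.
Round 3: Option 2 10, Option 4 12, Option 5 7, Option 6 5. Option 6 eliminated.
Round 4: Option 2 15, Option 4 12, Option 5 7. Option 5 eliminated.
Round 5: Option 2 15, Option 4 19. Option 4 has a majority (≥18).

Option 4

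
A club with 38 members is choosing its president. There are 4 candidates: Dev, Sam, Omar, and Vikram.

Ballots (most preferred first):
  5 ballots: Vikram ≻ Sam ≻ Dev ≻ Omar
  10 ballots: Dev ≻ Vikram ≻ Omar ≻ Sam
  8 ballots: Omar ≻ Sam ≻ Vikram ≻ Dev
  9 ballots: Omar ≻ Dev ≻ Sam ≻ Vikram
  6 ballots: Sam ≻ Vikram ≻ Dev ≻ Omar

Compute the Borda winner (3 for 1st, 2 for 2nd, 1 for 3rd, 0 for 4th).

Dev: 5×1 + 10×3 + 8×0 + 9×2 + 6×1 = 59
Sam: 5×2 + 10×0 + 8×2 + 9×1 + 6×3 = 53
Omar: 5×0 + 10×1 + 8×3 + 9×3 + 6×0 = 61
Vikram: 5×3 + 10×2 + 8×1 + 9×0 + 6×2 = 55

Omar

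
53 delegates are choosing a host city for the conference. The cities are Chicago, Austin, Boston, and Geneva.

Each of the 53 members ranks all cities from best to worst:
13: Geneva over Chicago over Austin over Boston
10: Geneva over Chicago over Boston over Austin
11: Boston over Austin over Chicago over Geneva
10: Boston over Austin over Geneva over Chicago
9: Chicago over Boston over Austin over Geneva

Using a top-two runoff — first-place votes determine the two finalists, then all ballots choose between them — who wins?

Round 1 first-place votes: Chicago 9, Austin 0, Boston 21, Geneva 23. Geneva and Boston advance.
Runoff: Geneva is ranked above Boston on 23 ballots, Boston above Geneva on 30.

Boston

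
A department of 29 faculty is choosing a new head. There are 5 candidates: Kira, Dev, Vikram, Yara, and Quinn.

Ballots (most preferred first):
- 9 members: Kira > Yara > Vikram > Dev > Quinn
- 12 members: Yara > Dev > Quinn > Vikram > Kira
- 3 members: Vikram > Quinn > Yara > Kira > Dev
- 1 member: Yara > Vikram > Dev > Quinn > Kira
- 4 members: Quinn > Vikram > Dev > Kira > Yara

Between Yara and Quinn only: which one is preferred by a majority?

Yara is ranked above Quinn on 22 ballots; Quinn above Yara on 7.

Yara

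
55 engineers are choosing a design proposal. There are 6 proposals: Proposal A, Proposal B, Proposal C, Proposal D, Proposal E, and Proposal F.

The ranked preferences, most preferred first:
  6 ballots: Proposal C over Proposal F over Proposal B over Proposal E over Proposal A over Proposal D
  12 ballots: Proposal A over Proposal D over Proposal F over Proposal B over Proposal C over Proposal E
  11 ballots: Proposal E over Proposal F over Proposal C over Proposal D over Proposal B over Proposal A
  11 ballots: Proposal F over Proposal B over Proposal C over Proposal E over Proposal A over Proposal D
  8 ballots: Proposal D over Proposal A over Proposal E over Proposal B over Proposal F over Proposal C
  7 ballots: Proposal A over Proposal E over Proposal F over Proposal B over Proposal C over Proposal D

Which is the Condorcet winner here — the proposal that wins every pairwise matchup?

Proposal F

Proposal F vs Proposal A: 28–27
Proposal F vs Proposal B: 47–8
Proposal F vs Proposal C: 49–6
Proposal F vs Proposal D: 35–20
Proposal F vs Proposal E: 29–26
Proposal F beats every other proposal.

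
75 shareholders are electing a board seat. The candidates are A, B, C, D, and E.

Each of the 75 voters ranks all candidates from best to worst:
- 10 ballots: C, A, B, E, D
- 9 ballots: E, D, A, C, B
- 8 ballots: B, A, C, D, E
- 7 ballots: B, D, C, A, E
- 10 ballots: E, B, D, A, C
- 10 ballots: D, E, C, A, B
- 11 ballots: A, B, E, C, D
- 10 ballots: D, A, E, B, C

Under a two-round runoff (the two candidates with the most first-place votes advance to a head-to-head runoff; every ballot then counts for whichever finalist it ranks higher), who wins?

E

Round 1 first-place votes: A 11, B 15, C 10, D 20, E 19. D and E advance.
Runoff: D is ranked above E on 35 ballots, E above D on 40.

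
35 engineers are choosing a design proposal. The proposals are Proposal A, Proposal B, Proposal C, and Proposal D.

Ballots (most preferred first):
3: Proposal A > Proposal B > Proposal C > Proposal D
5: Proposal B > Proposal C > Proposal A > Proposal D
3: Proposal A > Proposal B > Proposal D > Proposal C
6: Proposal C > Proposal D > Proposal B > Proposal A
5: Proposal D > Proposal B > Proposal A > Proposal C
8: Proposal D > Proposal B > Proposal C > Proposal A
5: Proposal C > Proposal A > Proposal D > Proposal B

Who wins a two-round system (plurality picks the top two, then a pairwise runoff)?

Round 1 first-place votes: Proposal A 6, Proposal B 5, Proposal C 11, Proposal D 13. Proposal D and Proposal C advance.
Runoff: Proposal D is ranked above Proposal C on 16 ballots, Proposal C above Proposal D on 19.

Proposal C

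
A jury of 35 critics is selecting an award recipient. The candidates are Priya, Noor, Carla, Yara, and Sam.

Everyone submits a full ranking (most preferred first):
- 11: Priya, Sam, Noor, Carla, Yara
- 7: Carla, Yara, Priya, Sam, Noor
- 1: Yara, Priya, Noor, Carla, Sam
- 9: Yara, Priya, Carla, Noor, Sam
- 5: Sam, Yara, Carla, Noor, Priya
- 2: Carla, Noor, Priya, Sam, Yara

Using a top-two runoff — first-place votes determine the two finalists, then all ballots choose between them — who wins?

Yara

Round 1 first-place votes: Priya 11, Noor 0, Carla 9, Yara 10, Sam 5. Priya and Yara advance.
Runoff: Priya is ranked above Yara on 13 ballots, Yara above Priya on 22.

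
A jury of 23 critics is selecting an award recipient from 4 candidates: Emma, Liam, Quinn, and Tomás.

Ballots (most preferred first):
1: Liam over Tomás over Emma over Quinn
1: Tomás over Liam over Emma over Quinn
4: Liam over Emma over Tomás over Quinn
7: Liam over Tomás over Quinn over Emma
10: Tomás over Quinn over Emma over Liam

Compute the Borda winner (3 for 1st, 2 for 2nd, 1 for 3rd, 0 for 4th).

Tomás

Emma: 1×1 + 1×1 + 4×2 + 7×0 + 10×1 = 20
Liam: 1×3 + 1×2 + 4×3 + 7×3 + 10×0 = 38
Quinn: 1×0 + 1×0 + 4×0 + 7×1 + 10×2 = 27
Tomás: 1×2 + 1×3 + 4×1 + 7×2 + 10×3 = 53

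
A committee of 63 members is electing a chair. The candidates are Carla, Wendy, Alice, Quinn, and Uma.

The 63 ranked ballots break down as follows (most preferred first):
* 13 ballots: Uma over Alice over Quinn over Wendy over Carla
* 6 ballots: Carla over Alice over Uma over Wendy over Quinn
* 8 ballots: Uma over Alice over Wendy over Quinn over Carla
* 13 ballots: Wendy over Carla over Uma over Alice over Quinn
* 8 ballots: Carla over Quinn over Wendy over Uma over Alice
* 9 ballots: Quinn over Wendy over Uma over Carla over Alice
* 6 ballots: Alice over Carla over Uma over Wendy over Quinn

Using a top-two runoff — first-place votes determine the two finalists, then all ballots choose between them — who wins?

Carla

Round 1 first-place votes: Carla 14, Wendy 13, Alice 6, Quinn 9, Uma 21. Uma and Carla advance.
Runoff: Uma is ranked above Carla on 30 ballots, Carla above Uma on 33.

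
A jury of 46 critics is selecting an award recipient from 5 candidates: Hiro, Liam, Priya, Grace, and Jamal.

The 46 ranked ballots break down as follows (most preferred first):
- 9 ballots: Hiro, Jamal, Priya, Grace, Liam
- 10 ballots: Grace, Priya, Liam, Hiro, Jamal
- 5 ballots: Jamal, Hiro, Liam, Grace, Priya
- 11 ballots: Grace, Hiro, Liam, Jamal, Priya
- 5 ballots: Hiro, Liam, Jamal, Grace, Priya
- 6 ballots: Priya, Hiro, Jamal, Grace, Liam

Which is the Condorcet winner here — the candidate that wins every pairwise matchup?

Hiro

Hiro vs Liam: 36–10
Hiro vs Priya: 30–16
Hiro vs Grace: 25–21
Hiro vs Jamal: 41–5
Hiro beats every other candidate.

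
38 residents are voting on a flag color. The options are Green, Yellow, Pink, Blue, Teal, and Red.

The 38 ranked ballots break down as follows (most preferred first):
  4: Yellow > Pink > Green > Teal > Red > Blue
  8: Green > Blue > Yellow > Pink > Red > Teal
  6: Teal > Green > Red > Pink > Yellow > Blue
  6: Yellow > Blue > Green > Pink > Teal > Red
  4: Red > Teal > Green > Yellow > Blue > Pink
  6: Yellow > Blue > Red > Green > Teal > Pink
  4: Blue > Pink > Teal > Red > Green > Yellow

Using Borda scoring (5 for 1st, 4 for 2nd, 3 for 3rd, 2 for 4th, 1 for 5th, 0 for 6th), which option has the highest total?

Green

Green: 4×3 + 8×5 + 6×4 + 6×3 + 4×3 + 6×2 + 4×1 = 122
Yellow: 4×5 + 8×3 + 6×1 + 6×5 + 4×2 + 6×5 + 4×0 = 118
Pink: 4×4 + 8×2 + 6×2 + 6×2 + 4×0 + 6×0 + 4×4 = 72
Blue: 4×0 + 8×4 + 6×0 + 6×4 + 4×1 + 6×4 + 4×5 = 104
Teal: 4×2 + 8×0 + 6×5 + 6×1 + 4×4 + 6×1 + 4×3 = 78
Red: 4×1 + 8×1 + 6×3 + 6×0 + 4×5 + 6×3 + 4×2 = 76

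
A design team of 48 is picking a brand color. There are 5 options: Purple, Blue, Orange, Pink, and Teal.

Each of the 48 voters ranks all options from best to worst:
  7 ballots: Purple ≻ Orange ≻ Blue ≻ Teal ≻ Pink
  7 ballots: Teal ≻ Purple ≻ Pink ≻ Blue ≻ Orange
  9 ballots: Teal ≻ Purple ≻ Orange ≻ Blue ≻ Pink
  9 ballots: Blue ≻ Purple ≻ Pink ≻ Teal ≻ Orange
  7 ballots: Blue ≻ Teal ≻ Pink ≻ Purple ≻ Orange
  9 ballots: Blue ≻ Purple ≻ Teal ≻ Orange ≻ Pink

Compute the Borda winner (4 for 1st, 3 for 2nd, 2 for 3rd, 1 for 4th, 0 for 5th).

Purple: 7×4 + 7×3 + 9×3 + 9×3 + 7×1 + 9×3 = 137
Blue: 7×2 + 7×1 + 9×1 + 9×4 + 7×4 + 9×4 = 130
Orange: 7×3 + 7×0 + 9×2 + 9×0 + 7×0 + 9×1 = 48
Pink: 7×0 + 7×2 + 9×0 + 9×2 + 7×2 + 9×0 = 46
Teal: 7×1 + 7×4 + 9×4 + 9×1 + 7×3 + 9×2 = 119

Purple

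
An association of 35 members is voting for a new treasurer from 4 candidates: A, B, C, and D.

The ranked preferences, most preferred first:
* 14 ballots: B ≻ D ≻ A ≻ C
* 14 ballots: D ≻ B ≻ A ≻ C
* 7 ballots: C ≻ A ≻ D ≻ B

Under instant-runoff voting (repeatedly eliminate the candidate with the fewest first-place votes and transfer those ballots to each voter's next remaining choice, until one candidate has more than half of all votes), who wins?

Round 1: A 0, B 14, C 7, D 14. A eliminated.
Round 2: B 14, C 7, D 14. C eliminated.
Round 3: B 14, D 21. D has a majority (≥18).

D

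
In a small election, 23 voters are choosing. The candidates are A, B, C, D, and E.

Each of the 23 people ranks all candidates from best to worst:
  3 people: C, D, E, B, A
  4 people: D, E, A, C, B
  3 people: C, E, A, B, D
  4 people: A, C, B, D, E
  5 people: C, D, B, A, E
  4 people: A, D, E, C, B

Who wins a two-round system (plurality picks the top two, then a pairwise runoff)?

A

Round 1 first-place votes: A 8, B 0, C 11, D 4, E 0. C and A advance.
Runoff: C is ranked above A on 11 ballots, A above C on 12.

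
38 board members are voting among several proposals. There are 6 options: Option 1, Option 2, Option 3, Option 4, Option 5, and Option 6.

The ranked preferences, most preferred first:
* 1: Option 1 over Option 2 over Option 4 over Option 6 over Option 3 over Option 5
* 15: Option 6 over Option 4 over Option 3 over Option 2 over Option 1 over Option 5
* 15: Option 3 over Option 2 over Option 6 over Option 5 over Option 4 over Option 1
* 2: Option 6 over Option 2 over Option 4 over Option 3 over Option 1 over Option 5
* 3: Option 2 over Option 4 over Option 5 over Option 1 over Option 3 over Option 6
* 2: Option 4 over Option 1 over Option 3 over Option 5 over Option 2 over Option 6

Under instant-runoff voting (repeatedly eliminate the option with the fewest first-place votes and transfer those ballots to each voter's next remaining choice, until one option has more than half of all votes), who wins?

Option 3

Round 1: Option 1 1, Option 2 3, Option 3 15, Option 4 2, Option 5 0, Option 6 17. Option 5 eliminated.
Round 2: Option 1 1, Option 2 3, Option 3 15, Option 4 2, Option 6 17. Option 1 eliminated.
Round 3: Option 2 4, Option 3 15, Option 4 2, Option 6 17. Option 4 eliminated.
Round 4: Option 2 4, Option 3 17, Option 6 17. Option 2 eliminated.
Round 5: Option 3 20, Option 6 18. Option 3 has a majority (≥20).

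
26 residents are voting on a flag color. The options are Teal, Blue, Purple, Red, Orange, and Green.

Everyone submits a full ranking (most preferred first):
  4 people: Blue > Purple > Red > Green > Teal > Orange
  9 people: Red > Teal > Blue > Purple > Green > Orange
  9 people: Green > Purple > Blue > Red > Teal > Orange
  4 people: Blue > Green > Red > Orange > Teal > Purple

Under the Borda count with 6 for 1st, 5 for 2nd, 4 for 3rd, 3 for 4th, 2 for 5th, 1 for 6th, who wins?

Blue

Teal: 4×2 + 9×5 + 9×2 + 4×2 = 79
Blue: 4×6 + 9×4 + 9×4 + 4×6 = 120
Purple: 4×5 + 9×3 + 9×5 + 4×1 = 96
Red: 4×4 + 9×6 + 9×3 + 4×4 = 113
Orange: 4×1 + 9×1 + 9×1 + 4×3 = 34
Green: 4×3 + 9×2 + 9×6 + 4×5 = 104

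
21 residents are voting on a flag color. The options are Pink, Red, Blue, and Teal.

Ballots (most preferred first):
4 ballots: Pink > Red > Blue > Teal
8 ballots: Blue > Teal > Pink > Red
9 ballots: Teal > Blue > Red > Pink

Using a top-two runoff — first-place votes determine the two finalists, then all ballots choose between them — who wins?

Blue

Round 1 first-place votes: Pink 4, Red 0, Blue 8, Teal 9. Teal and Blue advance.
Runoff: Teal is ranked above Blue on 9 ballots, Blue above Teal on 12.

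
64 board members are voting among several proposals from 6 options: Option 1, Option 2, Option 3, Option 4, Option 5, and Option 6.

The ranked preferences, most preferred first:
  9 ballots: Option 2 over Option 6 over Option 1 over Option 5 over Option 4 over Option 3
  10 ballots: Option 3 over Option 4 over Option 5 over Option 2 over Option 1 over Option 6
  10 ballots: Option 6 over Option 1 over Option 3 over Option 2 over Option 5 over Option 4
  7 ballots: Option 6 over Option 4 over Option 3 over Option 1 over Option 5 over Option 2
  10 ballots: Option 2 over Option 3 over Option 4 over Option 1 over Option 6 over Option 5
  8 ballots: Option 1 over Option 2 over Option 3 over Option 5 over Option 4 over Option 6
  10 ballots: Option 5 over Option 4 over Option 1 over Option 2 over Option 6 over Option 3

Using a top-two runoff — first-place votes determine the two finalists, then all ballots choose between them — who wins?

Round 1 first-place votes: Option 1 8, Option 2 19, Option 3 10, Option 4 0, Option 5 10, Option 6 17. Option 2 and Option 6 advance.
Runoff: Option 2 is ranked above Option 6 on 47 ballots, Option 6 above Option 2 on 17.

Option 2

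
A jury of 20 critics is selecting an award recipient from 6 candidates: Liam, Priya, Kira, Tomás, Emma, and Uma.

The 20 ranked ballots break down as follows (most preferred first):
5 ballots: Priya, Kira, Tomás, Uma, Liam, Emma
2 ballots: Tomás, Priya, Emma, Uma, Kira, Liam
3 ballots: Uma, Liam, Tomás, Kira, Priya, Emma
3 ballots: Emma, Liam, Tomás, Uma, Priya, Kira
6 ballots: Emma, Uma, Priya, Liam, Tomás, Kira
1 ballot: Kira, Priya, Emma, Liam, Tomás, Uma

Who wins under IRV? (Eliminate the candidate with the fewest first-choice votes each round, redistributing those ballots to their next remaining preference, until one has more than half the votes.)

Priya

Round 1: Liam 0, Priya 5, Kira 1, Tomás 2, Emma 9, Uma 3. Liam eliminated.
Round 2: Priya 5, Kira 1, Tomás 2, Emma 9, Uma 3. Kira eliminated.
Round 3: Priya 6, Tomás 2, Emma 9, Uma 3. Tomás eliminated.
Round 4: Priya 8, Emma 9, Uma 3. Uma eliminated.
Round 5: Priya 11, Emma 9. Priya has a majority (≥11).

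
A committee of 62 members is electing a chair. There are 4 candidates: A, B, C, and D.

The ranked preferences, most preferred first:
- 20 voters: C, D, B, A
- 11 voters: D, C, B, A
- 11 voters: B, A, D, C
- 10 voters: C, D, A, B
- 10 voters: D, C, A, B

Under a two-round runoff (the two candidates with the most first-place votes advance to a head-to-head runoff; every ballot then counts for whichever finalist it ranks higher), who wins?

D

Round 1 first-place votes: A 0, B 11, C 30, D 21. C and D advance.
Runoff: C is ranked above D on 30 ballots, D above C on 32.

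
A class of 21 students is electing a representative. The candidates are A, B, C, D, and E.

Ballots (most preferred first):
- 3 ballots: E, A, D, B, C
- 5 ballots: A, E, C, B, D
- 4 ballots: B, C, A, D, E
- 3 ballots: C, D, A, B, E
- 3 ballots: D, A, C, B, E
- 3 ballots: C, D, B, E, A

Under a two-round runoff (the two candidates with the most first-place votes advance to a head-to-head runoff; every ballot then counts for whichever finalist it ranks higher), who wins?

Round 1 first-place votes: A 5, B 4, C 6, D 3, E 3. C and A advance.
Runoff: C is ranked above A on 10 ballots, A above C on 11.

A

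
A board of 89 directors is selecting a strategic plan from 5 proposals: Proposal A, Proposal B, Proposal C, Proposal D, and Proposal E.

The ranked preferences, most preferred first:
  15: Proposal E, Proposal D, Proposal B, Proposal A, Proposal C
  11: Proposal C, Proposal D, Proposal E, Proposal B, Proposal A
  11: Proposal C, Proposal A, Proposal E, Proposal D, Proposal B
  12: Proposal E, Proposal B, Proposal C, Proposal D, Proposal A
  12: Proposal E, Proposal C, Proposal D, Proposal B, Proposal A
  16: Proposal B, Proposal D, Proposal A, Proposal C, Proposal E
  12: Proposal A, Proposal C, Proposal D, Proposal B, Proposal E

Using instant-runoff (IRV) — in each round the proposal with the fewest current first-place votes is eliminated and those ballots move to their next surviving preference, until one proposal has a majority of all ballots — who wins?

Round 1: Proposal A 12, Proposal B 16, Proposal C 22, Proposal D 0, Proposal E 39. Proposal D eliminated.
Round 2: Proposal A 12, Proposal B 16, Proposal C 22, Proposal E 39. Proposal A eliminated.
Round 3: Proposal B 16, Proposal C 34, Proposal E 39. Proposal B eliminated.
Round 4: Proposal C 50, Proposal E 39. Proposal C has a majority (≥45).

Proposal C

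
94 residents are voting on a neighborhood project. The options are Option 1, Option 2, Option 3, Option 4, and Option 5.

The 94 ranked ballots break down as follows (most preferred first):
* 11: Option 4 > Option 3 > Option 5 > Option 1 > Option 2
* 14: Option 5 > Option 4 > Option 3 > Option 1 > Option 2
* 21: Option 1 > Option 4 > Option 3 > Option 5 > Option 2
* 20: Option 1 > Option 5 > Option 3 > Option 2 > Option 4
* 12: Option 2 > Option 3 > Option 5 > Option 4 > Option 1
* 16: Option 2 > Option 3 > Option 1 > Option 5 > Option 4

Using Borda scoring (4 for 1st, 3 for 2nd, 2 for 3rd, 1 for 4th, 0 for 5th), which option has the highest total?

Option 1: 11×1 + 14×1 + 21×4 + 20×4 + 12×0 + 16×2 = 221
Option 2: 11×0 + 14×0 + 21×0 + 20×1 + 12×4 + 16×4 = 132
Option 3: 11×3 + 14×2 + 21×2 + 20×2 + 12×3 + 16×3 = 227
Option 4: 11×4 + 14×3 + 21×3 + 20×0 + 12×1 + 16×0 = 161
Option 5: 11×2 + 14×4 + 21×1 + 20×3 + 12×2 + 16×1 = 199

Option 3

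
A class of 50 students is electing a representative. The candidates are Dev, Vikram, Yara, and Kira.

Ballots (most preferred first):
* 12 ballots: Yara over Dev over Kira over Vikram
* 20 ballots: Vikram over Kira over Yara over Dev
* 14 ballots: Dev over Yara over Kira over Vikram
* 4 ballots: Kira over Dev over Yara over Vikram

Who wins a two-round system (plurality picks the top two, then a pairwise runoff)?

Dev

Round 1 first-place votes: Dev 14, Vikram 20, Yara 12, Kira 4. Vikram and Dev advance.
Runoff: Vikram is ranked above Dev on 20 ballots, Dev above Vikram on 30.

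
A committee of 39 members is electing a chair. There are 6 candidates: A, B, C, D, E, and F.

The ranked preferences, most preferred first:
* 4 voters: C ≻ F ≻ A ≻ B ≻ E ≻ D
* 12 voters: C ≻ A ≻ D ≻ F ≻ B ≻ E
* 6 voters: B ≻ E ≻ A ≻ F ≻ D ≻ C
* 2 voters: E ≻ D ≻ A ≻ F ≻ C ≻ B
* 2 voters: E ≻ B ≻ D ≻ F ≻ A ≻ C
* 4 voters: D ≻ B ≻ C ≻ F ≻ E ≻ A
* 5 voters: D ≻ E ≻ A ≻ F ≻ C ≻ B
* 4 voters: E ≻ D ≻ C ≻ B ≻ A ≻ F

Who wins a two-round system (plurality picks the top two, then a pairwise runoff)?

Round 1 first-place votes: A 0, B 6, C 16, D 9, E 8, F 0. C and D advance.
Runoff: C is ranked above D on 16 ballots, D above C on 23.

D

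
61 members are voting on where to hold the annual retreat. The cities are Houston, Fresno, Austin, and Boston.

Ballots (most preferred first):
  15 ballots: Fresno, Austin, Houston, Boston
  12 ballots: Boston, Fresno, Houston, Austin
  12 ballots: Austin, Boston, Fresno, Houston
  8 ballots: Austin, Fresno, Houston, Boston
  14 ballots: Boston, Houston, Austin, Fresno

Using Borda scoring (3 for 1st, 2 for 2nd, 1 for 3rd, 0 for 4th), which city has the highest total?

Houston: 15×1 + 12×1 + 12×0 + 8×1 + 14×2 = 63
Fresno: 15×3 + 12×2 + 12×1 + 8×2 + 14×0 = 97
Austin: 15×2 + 12×0 + 12×3 + 8×3 + 14×1 = 104
Boston: 15×0 + 12×3 + 12×2 + 8×0 + 14×3 = 102

Austin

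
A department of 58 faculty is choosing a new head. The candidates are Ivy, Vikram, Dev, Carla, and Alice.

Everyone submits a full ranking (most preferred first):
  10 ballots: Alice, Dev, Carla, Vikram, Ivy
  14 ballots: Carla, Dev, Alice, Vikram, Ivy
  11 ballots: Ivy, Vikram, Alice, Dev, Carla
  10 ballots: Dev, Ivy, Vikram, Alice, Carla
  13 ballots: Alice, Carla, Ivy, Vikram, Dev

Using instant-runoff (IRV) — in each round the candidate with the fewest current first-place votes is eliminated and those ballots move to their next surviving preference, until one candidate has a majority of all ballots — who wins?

Round 1: Ivy 11, Vikram 0, Dev 10, Carla 14, Alice 23. Vikram eliminated.
Round 2: Ivy 11, Dev 10, Carla 14, Alice 23. Dev eliminated.
Round 3: Ivy 21, Carla 14, Alice 23. Carla eliminated.
Round 4: Ivy 21, Alice 37. Alice has a majority (≥30).

Alice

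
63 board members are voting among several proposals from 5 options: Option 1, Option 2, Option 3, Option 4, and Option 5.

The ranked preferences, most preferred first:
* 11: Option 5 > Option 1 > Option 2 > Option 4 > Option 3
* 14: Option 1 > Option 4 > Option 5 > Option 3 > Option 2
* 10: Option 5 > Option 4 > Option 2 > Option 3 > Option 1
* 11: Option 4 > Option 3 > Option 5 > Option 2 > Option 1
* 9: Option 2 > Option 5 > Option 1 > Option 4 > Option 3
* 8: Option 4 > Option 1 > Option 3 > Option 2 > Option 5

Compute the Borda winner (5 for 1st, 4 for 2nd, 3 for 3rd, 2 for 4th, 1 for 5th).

Option 1: 11×4 + 14×5 + 10×1 + 11×1 + 9×3 + 8×4 = 194
Option 2: 11×3 + 14×1 + 10×3 + 11×2 + 9×5 + 8×2 = 160
Option 3: 11×1 + 14×2 + 10×2 + 11×4 + 9×1 + 8×3 = 136
Option 4: 11×2 + 14×4 + 10×4 + 11×5 + 9×2 + 8×5 = 231
Option 5: 11×5 + 14×3 + 10×5 + 11×3 + 9×4 + 8×1 = 224

Option 4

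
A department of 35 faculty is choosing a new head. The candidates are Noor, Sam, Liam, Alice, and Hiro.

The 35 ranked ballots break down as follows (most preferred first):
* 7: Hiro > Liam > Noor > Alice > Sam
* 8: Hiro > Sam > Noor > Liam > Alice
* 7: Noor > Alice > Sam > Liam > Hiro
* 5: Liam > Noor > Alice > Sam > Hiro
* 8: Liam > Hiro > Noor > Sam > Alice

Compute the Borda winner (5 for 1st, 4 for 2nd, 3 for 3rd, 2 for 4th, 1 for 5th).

Noor: 7×3 + 8×3 + 7×5 + 5×4 + 8×3 = 124
Sam: 7×1 + 8×4 + 7×3 + 5×2 + 8×2 = 86
Liam: 7×4 + 8×2 + 7×2 + 5×5 + 8×5 = 123
Alice: 7×2 + 8×1 + 7×4 + 5×3 + 8×1 = 73
Hiro: 7×5 + 8×5 + 7×1 + 5×1 + 8×4 = 119

Noor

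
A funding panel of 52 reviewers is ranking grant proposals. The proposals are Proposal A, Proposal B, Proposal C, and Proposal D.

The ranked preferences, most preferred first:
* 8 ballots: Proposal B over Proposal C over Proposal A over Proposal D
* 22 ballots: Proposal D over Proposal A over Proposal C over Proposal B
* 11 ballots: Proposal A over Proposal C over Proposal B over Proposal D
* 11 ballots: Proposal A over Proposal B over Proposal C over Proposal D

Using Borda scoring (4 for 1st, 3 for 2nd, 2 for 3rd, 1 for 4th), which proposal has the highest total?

Proposal A: 8×2 + 22×3 + 11×4 + 11×4 = 170
Proposal B: 8×4 + 22×1 + 11×2 + 11×3 = 109
Proposal C: 8×3 + 22×2 + 11×3 + 11×2 = 123
Proposal D: 8×1 + 22×4 + 11×1 + 11×1 = 118

Proposal A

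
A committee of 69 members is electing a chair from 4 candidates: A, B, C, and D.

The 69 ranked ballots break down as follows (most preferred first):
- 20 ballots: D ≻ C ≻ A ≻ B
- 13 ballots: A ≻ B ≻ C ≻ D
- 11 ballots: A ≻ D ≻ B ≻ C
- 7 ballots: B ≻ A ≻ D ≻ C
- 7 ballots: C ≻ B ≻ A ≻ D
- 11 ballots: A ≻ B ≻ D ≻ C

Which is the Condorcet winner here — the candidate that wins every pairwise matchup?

A vs B: 55–14
A vs C: 42–27
A vs D: 49–20
A beats every other candidate.

A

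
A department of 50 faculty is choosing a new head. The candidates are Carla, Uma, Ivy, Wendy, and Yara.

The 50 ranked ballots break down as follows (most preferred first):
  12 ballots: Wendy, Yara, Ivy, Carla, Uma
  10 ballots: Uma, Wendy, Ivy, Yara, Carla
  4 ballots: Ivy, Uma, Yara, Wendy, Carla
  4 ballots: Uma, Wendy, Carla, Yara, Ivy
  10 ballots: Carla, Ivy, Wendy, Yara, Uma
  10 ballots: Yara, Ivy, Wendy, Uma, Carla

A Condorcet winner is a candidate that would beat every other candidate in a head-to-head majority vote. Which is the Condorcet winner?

Wendy vs Carla: 40–10
Wendy vs Uma: 32–18
Wendy vs Ivy: 26–24
Wendy vs Yara: 36–14
Wendy beats every other candidate.

Wendy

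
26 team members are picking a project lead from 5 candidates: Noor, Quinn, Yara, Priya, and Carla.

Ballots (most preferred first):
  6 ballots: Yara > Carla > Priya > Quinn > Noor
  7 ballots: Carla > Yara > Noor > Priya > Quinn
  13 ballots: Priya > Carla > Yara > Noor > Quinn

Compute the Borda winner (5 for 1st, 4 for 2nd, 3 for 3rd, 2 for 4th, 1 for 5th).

Carla

Noor: 6×1 + 7×3 + 13×2 = 53
Quinn: 6×2 + 7×1 + 13×1 = 32
Yara: 6×5 + 7×4 + 13×3 = 97
Priya: 6×3 + 7×2 + 13×5 = 97
Carla: 6×4 + 7×5 + 13×4 = 111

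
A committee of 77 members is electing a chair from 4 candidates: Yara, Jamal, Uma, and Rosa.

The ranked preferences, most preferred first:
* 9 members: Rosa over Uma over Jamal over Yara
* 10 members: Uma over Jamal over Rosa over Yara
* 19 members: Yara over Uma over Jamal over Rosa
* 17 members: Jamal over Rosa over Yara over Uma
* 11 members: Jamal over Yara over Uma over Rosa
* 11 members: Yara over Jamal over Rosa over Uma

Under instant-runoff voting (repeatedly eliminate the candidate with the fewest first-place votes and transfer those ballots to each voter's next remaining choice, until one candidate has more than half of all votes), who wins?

Jamal

Round 1: Yara 30, Jamal 28, Uma 10, Rosa 9. Rosa eliminated.
Round 2: Yara 30, Jamal 28, Uma 19. Uma eliminated.
Round 3: Yara 30, Jamal 47. Jamal has a majority (≥39).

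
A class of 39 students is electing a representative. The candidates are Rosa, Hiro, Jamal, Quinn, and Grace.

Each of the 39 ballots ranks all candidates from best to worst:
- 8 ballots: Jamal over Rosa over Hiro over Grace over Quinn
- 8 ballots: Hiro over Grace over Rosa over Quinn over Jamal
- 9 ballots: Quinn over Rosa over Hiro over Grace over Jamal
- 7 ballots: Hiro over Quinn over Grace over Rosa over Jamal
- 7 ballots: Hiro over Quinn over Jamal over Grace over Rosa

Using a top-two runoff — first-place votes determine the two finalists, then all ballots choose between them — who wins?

Round 1 first-place votes: Rosa 0, Hiro 22, Jamal 8, Quinn 9, Grace 0. Hiro and Quinn advance.
Runoff: Hiro is ranked above Quinn on 30 ballots, Quinn above Hiro on 9.

Hiro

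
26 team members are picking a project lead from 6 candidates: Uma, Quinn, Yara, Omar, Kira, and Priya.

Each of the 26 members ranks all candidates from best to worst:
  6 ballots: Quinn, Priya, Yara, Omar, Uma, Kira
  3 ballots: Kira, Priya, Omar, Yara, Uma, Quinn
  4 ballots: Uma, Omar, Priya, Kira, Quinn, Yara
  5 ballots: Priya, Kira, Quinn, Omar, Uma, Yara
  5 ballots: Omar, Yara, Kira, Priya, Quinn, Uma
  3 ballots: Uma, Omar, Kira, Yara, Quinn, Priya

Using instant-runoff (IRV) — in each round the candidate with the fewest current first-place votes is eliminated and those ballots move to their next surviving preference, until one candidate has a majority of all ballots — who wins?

Priya

Round 1: Uma 7, Quinn 6, Yara 0, Omar 5, Kira 3, Priya 5. Yara eliminated.
Round 2: Uma 7, Quinn 6, Omar 5, Kira 3, Priya 5. Kira eliminated.
Round 3: Uma 7, Quinn 6, Omar 5, Priya 8. Omar eliminated.
Round 4: Uma 7, Quinn 6, Priya 13. Quinn eliminated.
Round 5: Uma 7, Priya 19. Priya has a majority (≥14).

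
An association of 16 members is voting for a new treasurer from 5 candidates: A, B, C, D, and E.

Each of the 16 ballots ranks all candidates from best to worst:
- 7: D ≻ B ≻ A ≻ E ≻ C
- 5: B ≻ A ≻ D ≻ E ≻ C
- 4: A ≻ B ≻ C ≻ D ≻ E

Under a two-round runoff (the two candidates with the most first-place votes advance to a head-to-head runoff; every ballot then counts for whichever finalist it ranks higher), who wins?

B

Round 1 first-place votes: A 4, B 5, C 0, D 7, E 0. D and B advance.
Runoff: D is ranked above B on 7 ballots, B above D on 9.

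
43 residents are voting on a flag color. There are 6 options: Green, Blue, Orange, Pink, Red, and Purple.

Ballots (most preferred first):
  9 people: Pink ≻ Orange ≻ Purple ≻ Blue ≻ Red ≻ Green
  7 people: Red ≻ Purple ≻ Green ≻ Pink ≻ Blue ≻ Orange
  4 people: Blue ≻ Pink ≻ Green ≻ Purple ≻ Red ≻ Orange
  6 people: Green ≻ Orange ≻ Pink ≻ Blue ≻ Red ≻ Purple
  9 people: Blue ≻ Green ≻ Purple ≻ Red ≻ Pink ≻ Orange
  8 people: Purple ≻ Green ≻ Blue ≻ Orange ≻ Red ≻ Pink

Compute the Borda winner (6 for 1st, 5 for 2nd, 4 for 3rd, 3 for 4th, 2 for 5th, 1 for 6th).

Green

Green: 9×1 + 7×4 + 4×4 + 6×6 + 9×5 + 8×5 = 174
Blue: 9×3 + 7×2 + 4×6 + 6×3 + 9×6 + 8×4 = 169
Orange: 9×5 + 7×1 + 4×1 + 6×5 + 9×1 + 8×3 = 119
Pink: 9×6 + 7×3 + 4×5 + 6×4 + 9×2 + 8×1 = 145
Red: 9×2 + 7×6 + 4×2 + 6×2 + 9×3 + 8×2 = 123
Purple: 9×4 + 7×5 + 4×3 + 6×1 + 9×4 + 8×6 = 173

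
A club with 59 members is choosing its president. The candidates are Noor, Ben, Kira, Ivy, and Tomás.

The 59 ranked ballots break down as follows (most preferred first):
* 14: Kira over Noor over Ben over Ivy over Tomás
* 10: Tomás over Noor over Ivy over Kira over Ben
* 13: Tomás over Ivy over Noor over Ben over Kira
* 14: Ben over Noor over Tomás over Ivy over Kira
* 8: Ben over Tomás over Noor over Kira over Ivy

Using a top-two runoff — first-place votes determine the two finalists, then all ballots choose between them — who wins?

Ben

Round 1 first-place votes: Noor 0, Ben 22, Kira 14, Ivy 0, Tomás 23. Tomás and Ben advance.
Runoff: Tomás is ranked above Ben on 23 ballots, Ben above Tomás on 36.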